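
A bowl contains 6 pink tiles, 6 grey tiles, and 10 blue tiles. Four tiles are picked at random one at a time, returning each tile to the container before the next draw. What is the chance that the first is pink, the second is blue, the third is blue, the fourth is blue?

Multiply the conditional probability of each draw in order, with replacement (the composition resets each draw).
P = (6/22) · (10/22) · (10/22) · (10/22) = 375/14641 ≈ 0.0256.

375/14641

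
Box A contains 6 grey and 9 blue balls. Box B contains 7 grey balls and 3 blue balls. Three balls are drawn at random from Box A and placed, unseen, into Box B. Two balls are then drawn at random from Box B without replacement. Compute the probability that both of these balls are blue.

11/91

Condition on how many of the transferred balls are blue (from Box A: 9 blue of 15; then Box B has 13 total).
  0 blue: C(9,0)C(6,3)/C(15,3) = 4/91; then P = C(3,2)/C(13,2) = 1/26
  1 blue: C(9,1)C(6,2)/C(15,3) = 27/91; then P = C(4,2)/C(13,2) = 1/13
  2 blue: C(9,2)C(6,1)/C(15,3) = 216/455; then P = C(5,2)/C(13,2) = 5/39
  3 blue: C(9,3)C(6,0)/C(15,3) = 12/65; then P = C(6,2)/C(13,2) = 5/26
P(both blue) = 11/91 ≈ 0.1209.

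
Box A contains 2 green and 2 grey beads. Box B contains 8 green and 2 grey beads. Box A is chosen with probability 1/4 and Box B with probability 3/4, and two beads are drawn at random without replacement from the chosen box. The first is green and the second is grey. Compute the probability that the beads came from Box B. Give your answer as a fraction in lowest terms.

P(E | Box A) = 1/3; P(E | Box B) = 8/45.
P(E) = 1/4·1/3 + 3/4·8/45 = 13/60.
By Bayes' rule, P(Box B | E) = 2/15 / 13/60 = 8/13 ≈ 0.6154.

8/13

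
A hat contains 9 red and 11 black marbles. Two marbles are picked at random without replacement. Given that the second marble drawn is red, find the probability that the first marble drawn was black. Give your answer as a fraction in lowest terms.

P(first=black and the second marble drawn is red) = (11/20)·(9/19) = 99/380.
P(the second marble drawn is red) = Σ over first color = 18/95 + 99/380 = 9/20.
By Bayes, P(first=black | the second marble drawn is red) = 99/380 / 9/20 = 11/19 ≈ 0.5789.

11/19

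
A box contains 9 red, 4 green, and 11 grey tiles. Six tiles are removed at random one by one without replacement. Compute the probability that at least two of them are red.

Sum the hypergeometric tail for j = 2,…,6 red tiles.
Favorable = C(9,2)·C(15,4) + C(9,3)·C(15,3) + C(9,4)·C(15,2) + C(9,5)·C(15,1) + C(9,6)·C(15,0) = 102564; total = C(24,6) = 134596.
P = 102564/134596 = 333/437 ≈ 0.7620.

333/437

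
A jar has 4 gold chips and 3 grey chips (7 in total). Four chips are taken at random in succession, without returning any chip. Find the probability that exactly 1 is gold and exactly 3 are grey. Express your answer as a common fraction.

Unordered draws without replacement: count favorable combinations over C(7,4).
Favorable = C(4,1) · C(3,3) = 4; total = C(7,4) = 35.
P = 4/35 = 4/35 ≈ 0.1143.

4/35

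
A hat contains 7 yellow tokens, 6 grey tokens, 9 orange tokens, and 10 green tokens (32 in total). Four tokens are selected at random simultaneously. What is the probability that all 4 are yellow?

Unordered draws without replacement: count favorable combinations over C(32,4).
Favorable = C(7,4) · C(6,0) · C(9,0) · C(10,0) = 35; total = C(32,4) = 35960.
P = 35/35960 = 7/7192 ≈ 0.0010.

7/7192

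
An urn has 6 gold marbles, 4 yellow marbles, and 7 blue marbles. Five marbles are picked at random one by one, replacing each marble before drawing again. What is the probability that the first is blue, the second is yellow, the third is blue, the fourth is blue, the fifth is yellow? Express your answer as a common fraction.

5488/1419857

Multiply the conditional probability of each draw in order, with replacement (the composition resets each draw).
P = (7/17) · (4/17) · (7/17) · (7/17) · (4/17) = 5488/1419857 ≈ 0.0039.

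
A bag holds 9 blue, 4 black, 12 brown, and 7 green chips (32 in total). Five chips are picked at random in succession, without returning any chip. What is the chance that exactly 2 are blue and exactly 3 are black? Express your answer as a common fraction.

9/12586

Unordered draws without replacement: count favorable combinations over C(32,5).
Favorable = C(9,2) · C(4,3) · C(12,0) · C(7,0) = 144; total = C(32,5) = 201376.
P = 144/201376 = 9/12586 ≈ 0.0007.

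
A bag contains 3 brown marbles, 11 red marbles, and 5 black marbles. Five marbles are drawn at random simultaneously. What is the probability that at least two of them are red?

5401/5814

Sum the hypergeometric tail for j = 2,…,5 red marbles.
Favorable = C(11,2)·C(8,3) + C(11,3)·C(8,2) + C(11,4)·C(8,1) + C(11,5)·C(8,0) = 10802; total = C(19,5) = 11628.
P = 10802/11628 = 5401/5814 ≈ 0.9290.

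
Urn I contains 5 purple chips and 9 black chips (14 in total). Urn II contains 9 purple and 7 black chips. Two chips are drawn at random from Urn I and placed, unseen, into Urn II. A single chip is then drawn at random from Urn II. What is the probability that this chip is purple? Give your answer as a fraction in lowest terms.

34/63

Condition on how many of the transferred chips are purple (from Urn I: 5 purple of 14; then Urn II has 18 total).
  0 purple: C(5,0)C(9,2)/C(14,2) = 36/91; then P = 9/18
  1 purple: C(5,1)C(9,1)/C(14,2) = 45/91; then P = 10/18
  2 purple: C(5,2)C(9,0)/C(14,2) = 10/91; then P = 11/18
P(purple from Urn II) = 34/63 ≈ 0.5397.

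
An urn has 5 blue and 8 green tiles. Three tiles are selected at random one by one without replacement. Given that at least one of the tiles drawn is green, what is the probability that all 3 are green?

P(all 3 green) = C(8,3)/C(13,3) = 28/143; P(at least one green) = 1 − C(5,3)/C(13,3) = 138/143.
Since 'all 3 green' ⊆ 'at least one green', P(all 3 | at least one) = 28/143 / 138/143 = 14/69 ≈ 0.2029.

14/69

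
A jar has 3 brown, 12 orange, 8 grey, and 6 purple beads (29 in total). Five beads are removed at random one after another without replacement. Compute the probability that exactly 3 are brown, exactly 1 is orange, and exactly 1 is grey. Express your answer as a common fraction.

Unordered draws without replacement: count favorable combinations over C(29,5).
Favorable = C(3,3) · C(12,1) · C(8,1) · C(6,0) = 96; total = C(29,5) = 118755.
P = 96/118755 = 32/39585 ≈ 0.0008.

32/39585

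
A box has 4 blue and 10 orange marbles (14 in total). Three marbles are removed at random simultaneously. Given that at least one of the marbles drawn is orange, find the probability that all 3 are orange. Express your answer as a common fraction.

P(all 3 orange) = C(10,3)/C(14,3) = 30/91; P(at least one orange) = 1 − C(4,3)/C(14,3) = 90/91.
Since 'all 3 orange' ⊆ 'at least one orange', P(all 3 | at least one) = 30/91 / 90/91 = 1/3 ≈ 0.3333.

1/3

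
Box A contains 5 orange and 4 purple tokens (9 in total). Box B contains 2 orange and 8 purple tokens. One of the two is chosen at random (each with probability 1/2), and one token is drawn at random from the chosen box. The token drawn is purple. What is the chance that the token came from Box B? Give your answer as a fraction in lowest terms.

9/14

P(purple | Box A) = 4/9; P(purple | Box B) = 4/5.
P(purple) = 1/2·4/9 + 1/2·4/5 = 28/45.
By Bayes' rule, P(Box B | purple) = 2/5 / 28/45 = 9/14 ≈ 0.6429.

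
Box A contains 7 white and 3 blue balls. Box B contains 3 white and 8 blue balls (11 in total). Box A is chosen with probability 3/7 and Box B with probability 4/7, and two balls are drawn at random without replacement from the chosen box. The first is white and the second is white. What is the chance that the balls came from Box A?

P(E | Box A) = 7/15; P(E | Box B) = 3/55.
P(E) = 3/7·7/15 + 4/7·3/55 = 89/385.
By Bayes' rule, P(Box A | E) = 1/5 / 89/385 = 77/89 ≈ 0.8652.

77/89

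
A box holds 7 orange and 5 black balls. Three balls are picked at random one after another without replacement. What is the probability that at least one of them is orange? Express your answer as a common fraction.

21/22

Use the complement: P(at least one orange) = 1 − P(no orange).
P(none) = C(5,3)/C(12,3) = 10/220.
So P = 1 − 10/220 = 21/22 ≈ 0.9545.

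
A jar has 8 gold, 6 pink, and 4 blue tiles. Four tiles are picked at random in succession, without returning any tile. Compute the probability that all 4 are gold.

7/306

Unordered draws without replacement: count favorable combinations over C(18,4).
Favorable = C(8,4) · C(6,0) · C(4,0) = 70; total = C(18,4) = 3060.
P = 70/3060 = 7/306 ≈ 0.0229.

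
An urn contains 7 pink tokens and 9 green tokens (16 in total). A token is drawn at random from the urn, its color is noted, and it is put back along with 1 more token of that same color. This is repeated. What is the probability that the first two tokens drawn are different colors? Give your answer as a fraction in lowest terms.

63/136

Either green then pink, or pink then green; after the first draw the total is 17.
P = (9/16)·(7/17) + (7/16)·(9/17) = 63/136 ≈ 0.4632.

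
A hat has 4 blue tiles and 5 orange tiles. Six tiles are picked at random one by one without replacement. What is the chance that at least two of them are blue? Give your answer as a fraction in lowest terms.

20/21

Sum the hypergeometric tail for j = 2,…,4 blue tiles.
Favorable = C(4,2)·C(5,4) + C(4,3)·C(5,3) + C(4,4)·C(5,2) = 80; total = C(9,6) = 84.
P = 80/84 = 20/21 ≈ 0.9524.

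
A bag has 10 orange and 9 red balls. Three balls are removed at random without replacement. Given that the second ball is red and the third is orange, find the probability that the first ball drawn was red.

8/17

P(first=red and the second ball is red and the third is orange) = (9/19)·(8/18)·(10/17) = 40/323.
P(E) = Σ over first color = 45/323 + 40/323 = 5/19.
By Bayes, P(first=red | E) = 40/323 / 5/19 = 8/17 ≈ 0.4706.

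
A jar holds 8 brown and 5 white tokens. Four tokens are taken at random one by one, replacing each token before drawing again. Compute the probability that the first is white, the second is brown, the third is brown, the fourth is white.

1600/28561

Multiply the conditional probability of each draw in order, with replacement (the composition resets each draw).
P = (5/13) · (8/13) · (8/13) · (5/13) = 1600/28561 ≈ 0.0560.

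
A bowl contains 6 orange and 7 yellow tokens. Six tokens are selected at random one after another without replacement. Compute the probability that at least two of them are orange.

1583/1716

Sum the hypergeometric tail for j = 2,…,6 orange tokens.
Favorable = C(6,2)·C(7,4) + C(6,3)·C(7,3) + C(6,4)·C(7,2) + C(6,5)·C(7,1) + C(6,6)·C(7,0) = 1583; total = C(13,6) = 1716.
P = 1583/1716 = 1583/1716 ≈ 0.9225.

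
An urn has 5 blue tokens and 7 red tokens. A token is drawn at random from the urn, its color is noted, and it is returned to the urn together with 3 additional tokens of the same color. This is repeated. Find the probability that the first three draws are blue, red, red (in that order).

Track the composition after each reinforcement of +3.
P = (5/12) · (7/15) · (10/18) = 35/324 ≈ 0.1080.

35/324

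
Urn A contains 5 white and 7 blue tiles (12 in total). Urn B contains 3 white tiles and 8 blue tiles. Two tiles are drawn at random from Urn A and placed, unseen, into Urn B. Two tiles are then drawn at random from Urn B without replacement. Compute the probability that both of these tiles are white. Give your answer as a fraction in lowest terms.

Condition on how many of the transferred tiles are white (from Urn A: 5 white of 12; then Urn B has 13 total).
  0 white: C(5,0)C(7,2)/C(12,2) = 7/22; then P = C(3,2)/C(13,2) = 1/26
  1 white: C(5,1)C(7,1)/C(12,2) = 35/66; then P = C(4,2)/C(13,2) = 1/13
  2 white: C(5,2)C(7,0)/C(12,2) = 5/33; then P = C(5,2)/C(13,2) = 5/39
P(both white) = 373/5148 ≈ 0.0725.

373/5148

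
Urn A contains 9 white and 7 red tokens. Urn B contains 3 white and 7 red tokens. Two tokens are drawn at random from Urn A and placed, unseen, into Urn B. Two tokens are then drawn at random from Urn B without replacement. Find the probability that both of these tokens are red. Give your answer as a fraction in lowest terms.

Condition on how many of the transferred tokens are red (from Urn A: 7 red of 16; then Urn B has 12 total).
  0 red: C(7,0)C(9,2)/C(16,2) = 3/10; then P = C(7,2)/C(12,2) = 7/22
  1 red: C(7,1)C(9,1)/C(16,2) = 21/40; then P = C(8,2)/C(12,2) = 14/33
  2 red: C(7,2)C(9,0)/C(16,2) = 7/40; then P = C(9,2)/C(12,2) = 6/11
P(both red) = 91/220 ≈ 0.4136.

91/220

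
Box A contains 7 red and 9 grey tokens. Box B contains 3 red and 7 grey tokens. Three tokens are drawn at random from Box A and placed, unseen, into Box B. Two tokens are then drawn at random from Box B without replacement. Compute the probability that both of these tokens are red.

Condition on how many of the transferred tokens are red (from Box A: 7 red of 16; then Box B has 13 total).
  0 red: C(7,0)C(9,3)/C(16,3) = 3/20; then P = C(3,2)/C(13,2) = 1/26
  1 red: C(7,1)C(9,2)/C(16,3) = 9/20; then P = C(4,2)/C(13,2) = 1/13
  2 red: C(7,2)C(9,1)/C(16,3) = 27/80; then P = C(5,2)/C(13,2) = 5/39
  3 red: C(7,3)C(9,0)/C(16,3) = 1/16; then P = C(6,2)/C(13,2) = 5/26
P(both red) = 199/2080 ≈ 0.0957.

199/2080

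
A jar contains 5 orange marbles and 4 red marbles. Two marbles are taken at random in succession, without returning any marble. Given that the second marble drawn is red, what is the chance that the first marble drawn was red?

3/8

P(first=red and the second marble drawn is red) = (4/9)·(3/8) = 1/6.
P(the second marble drawn is red) = Σ over first color = 5/18 + 1/6 = 4/9.
By Bayes, P(first=red | the second marble drawn is red) = 1/6 / 4/9 = 3/8 ≈ 0.3750.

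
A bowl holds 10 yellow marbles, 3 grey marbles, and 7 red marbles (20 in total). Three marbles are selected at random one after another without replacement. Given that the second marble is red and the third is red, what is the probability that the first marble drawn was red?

P(first=red and the second marble is red and the third is red) = (7/20)·(6/19)·(5/18) = 7/228.
P(E) = Σ over first color = 7/114 + 7/380 + 7/228 = 21/190.
By Bayes, P(first=red | E) = 7/228 / 21/190 = 5/18 ≈ 0.2778.

5/18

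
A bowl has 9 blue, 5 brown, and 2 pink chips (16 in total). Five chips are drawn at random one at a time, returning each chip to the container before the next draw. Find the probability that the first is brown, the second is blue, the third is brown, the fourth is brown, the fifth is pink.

1125/524288

Multiply the conditional probability of each draw in order, with replacement (the composition resets each draw).
P = (5/16) · (9/16) · (5/16) · (5/16) · (2/16) = 1125/524288 ≈ 0.0021.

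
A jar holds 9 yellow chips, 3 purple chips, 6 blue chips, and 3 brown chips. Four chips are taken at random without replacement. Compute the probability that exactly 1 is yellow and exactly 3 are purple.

Unordered draws without replacement: count favorable combinations over C(21,4).
Favorable = C(9,1) · C(3,3) · C(6,0) · C(3,0) = 9; total = C(21,4) = 5985.
P = 9/5985 = 1/665 ≈ 0.0015.

1/665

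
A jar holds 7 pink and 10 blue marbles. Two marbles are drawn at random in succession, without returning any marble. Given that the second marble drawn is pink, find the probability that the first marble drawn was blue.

5/8

P(first=blue and the second marble drawn is pink) = (10/17)·(7/16) = 35/136.
P(the second marble drawn is pink) = Σ over first color = 21/136 + 35/136 = 7/17.
By Bayes, P(first=blue | the second marble drawn is pink) = 35/136 / 7/17 = 5/8 ≈ 0.6250.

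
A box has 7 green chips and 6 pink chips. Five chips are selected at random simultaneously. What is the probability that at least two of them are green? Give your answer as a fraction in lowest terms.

392/429

Sum the hypergeometric tail for j = 2,…,5 green chips.
Favorable = C(7,2)·C(6,3) + C(7,3)·C(6,2) + C(7,4)·C(6,1) + C(7,5)·C(6,0) = 1176; total = C(13,5) = 1287.
P = 1176/1287 = 392/429 ≈ 0.9138.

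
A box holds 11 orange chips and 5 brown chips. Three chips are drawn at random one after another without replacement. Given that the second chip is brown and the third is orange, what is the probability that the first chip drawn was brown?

P(first=brown and the second chip is brown and the third is orange) = (5/16)·(4/15)·(11/14) = 11/168.
P(E) = Σ over first color = 55/336 + 11/168 = 11/48.
By Bayes, P(first=brown | E) = 11/168 / 11/48 = 2/7 ≈ 0.2857.

2/7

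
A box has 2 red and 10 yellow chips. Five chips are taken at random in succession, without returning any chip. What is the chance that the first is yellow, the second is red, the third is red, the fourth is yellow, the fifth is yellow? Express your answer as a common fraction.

1/66

Multiply the conditional probability of each draw in order, without replacement, so each draw removes one from its color and from the total.
P = (10/12) · (2/11) · (1/10) · (9/9) · (8/8) = 1/66 ≈ 0.0152.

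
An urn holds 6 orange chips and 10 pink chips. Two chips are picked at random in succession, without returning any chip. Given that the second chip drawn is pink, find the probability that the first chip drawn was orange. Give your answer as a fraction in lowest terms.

P(first=orange and the second chip drawn is pink) = (6/16)·(10/15) = 1/4.
P(the second chip drawn is pink) = Σ over first color = 1/4 + 3/8 = 5/8.
By Bayes, P(first=orange | the second chip drawn is pink) = 1/4 / 5/8 = 2/5 ≈ 0.4000.

2/5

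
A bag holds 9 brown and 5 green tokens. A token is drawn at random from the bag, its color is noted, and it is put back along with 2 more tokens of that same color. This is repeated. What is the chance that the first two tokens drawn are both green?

5/32

After a green draw the bag holds 7 green out of 16.
P = (5/14)·(7/16) = 5/32 ≈ 0.1562.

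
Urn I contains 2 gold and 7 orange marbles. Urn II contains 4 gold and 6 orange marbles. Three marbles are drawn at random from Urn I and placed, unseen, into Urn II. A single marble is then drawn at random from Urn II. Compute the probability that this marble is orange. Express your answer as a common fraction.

Condition on how many of the transferred marbles are orange (from Urn I: 7 orange of 9; then Urn II has 13 total).
  1 orange: C(7,1)C(2,2)/C(9,3) = 1/12; then P = 7/13
  2 orange: C(7,2)C(2,1)/C(9,3) = 1/2; then P = 8/13
  3 orange: C(7,3)C(2,0)/C(9,3) = 5/12; then P = 9/13
P(orange from Urn II) = 25/39 ≈ 0.6410.

25/39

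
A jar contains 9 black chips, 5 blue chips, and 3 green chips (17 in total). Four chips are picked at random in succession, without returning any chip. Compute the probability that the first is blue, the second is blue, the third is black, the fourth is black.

Multiply the conditional probability of each draw in order, without replacement, so each draw removes one from its color and from the total.
P = (5/17) · (4/16) · (9/15) · (8/14) = 3/119 ≈ 0.0252.

3/119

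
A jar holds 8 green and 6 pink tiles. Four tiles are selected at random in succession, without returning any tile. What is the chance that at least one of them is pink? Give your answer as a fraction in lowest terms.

Use the complement: P(at least one pink) = 1 − P(no pink).
P(none) = C(8,4)/C(14,4) = 70/1001.
So P = 1 − 70/1001 = 133/143 ≈ 0.9301.

133/143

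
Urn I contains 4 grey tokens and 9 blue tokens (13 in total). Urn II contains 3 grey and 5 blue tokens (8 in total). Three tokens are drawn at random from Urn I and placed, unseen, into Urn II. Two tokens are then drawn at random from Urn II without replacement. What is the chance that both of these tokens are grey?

Condition on how many of the transferred tokens are grey (from Urn I: 4 grey of 13; then Urn II has 11 total).
  0 grey: C(4,0)C(9,3)/C(13,3) = 42/143; then P = C(3,2)/C(11,2) = 3/55
  1 grey: C(4,1)C(9,2)/C(13,3) = 72/143; then P = C(4,2)/C(11,2) = 6/55
  2 grey: C(4,2)C(9,1)/C(13,3) = 27/143; then P = C(5,2)/C(11,2) = 2/11
  3 grey: C(4,3)C(9,0)/C(13,3) = 2/143; then P = C(6,2)/C(11,2) = 3/11
P(both grey) = 6/55 ≈ 0.1091.

6/55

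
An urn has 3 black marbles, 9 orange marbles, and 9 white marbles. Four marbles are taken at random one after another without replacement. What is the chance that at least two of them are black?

53/665

Sum the hypergeometric tail for j = 2,…,3 black marbles.
Favorable = C(3,2)·C(18,2) + C(3,3)·C(18,1) = 477; total = C(21,4) = 5985.
P = 477/5985 = 53/665 ≈ 0.0797.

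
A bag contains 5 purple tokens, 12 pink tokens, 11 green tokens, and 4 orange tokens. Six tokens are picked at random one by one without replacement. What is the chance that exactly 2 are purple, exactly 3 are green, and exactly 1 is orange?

Unordered draws without replacement: count favorable combinations over C(32,6).
Favorable = C(5,2) · C(12,0) · C(11,3) · C(4,1) = 6600; total = C(32,6) = 906192.
P = 6600/906192 = 275/37758 ≈ 0.0073.

275/37758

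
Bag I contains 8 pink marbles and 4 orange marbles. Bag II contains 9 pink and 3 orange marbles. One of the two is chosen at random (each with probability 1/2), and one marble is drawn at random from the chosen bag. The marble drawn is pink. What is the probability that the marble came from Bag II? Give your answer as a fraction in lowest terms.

9/17

P(pink | Bag I) = 2/3; P(pink | Bag II) = 3/4.
P(pink) = 1/2·2/3 + 1/2·3/4 = 17/24.
By Bayes' rule, P(Bag II | pink) = 3/8 / 17/24 = 9/17 ≈ 0.5294.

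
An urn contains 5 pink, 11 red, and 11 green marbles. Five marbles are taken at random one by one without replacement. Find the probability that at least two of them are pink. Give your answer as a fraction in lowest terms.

17821/80730

Sum the hypergeometric tail for j = 2,…,5 pink marbles.
Favorable = C(5,2)·C(22,3) + C(5,3)·C(22,2) + C(5,4)·C(22,1) + C(5,5)·C(22,0) = 17821; total = C(27,5) = 80730.
P = 17821/80730 = 17821/80730 ≈ 0.2207.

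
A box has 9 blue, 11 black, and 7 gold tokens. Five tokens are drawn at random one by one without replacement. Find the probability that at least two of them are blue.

2479/4485

Sum the hypergeometric tail for j = 2,…,5 blue tokens.
Favorable = C(9,2)·C(18,3) + C(9,3)·C(18,2) + C(9,4)·C(18,1) + C(9,5)·C(18,0) = 44622; total = C(27,5) = 80730.
P = 44622/80730 = 2479/4485 ≈ 0.5527.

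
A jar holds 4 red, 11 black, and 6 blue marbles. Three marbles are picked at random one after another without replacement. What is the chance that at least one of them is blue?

25/38

Use the complement: P(at least one blue) = 1 − P(no blue).
P(none) = C(15,3)/C(21,3) = 455/1330.
So P = 1 − 455/1330 = 25/38 ≈ 0.6579.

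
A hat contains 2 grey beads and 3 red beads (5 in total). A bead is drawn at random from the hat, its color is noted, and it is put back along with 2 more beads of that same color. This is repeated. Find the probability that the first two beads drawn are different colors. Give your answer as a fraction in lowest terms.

Either red then grey, or grey then red; after the first draw the total is 7.
P = (3/5)·(2/7) + (2/5)·(3/7) = 12/35 ≈ 0.3429.

12/35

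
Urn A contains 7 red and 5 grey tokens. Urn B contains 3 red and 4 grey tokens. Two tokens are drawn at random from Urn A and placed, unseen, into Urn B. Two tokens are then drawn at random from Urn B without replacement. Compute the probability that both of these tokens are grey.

Condition on how many of the transferred tokens are grey (from Urn A: 5 grey of 12; then Urn B has 9 total).
  0 grey: C(5,0)C(7,2)/C(12,2) = 7/22; then P = C(4,2)/C(9,2) = 1/6
  1 grey: C(5,1)C(7,1)/C(12,2) = 35/66; then P = C(5,2)/C(9,2) = 5/18
  2 grey: C(5,2)C(7,0)/C(12,2) = 5/33; then P = C(6,2)/C(9,2) = 5/12
P(both grey) = 313/1188 ≈ 0.2635.

313/1188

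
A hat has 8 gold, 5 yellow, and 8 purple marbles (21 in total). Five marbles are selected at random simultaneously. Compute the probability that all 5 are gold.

Unordered draws without replacement: count favorable combinations over C(21,5).
Favorable = C(8,5) · C(5,0) · C(8,0) = 56; total = C(21,5) = 20349.
P = 56/20349 = 8/2907 ≈ 0.0028.

8/2907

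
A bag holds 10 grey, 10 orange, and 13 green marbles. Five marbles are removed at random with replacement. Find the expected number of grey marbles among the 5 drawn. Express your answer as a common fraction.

50/33

By linearity of expectation, E[X] = Σ P(draw i is grey); each independent draw has P(grey) = 10/33.
E[X] = 5 · 10/33 = 50/33 ≈ 1.5152.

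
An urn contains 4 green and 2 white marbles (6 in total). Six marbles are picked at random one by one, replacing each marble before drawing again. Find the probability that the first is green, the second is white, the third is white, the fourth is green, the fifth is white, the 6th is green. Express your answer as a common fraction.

Multiply the conditional probability of each draw in order, with replacement (the composition resets each draw).
P = (4/6) · (2/6) · (2/6) · (4/6) · (2/6) · (4/6) = 8/729 ≈ 0.0110.

8/729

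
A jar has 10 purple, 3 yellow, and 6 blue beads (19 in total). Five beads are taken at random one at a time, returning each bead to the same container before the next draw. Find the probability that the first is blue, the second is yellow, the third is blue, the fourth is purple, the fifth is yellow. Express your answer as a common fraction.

3240/2476099

Multiply the conditional probability of each draw in order, with replacement (the composition resets each draw).
P = (6/19) · (3/19) · (6/19) · (10/19) · (3/19) = 3240/2476099 ≈ 0.0013.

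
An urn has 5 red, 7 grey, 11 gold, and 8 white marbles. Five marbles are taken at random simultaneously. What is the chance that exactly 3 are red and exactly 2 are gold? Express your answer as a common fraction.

Unordered draws without replacement: count favorable combinations over C(31,5).
Favorable = C(5,3) · C(7,0) · C(11,2) · C(8,0) = 550; total = C(31,5) = 169911.
P = 550/169911 = 550/169911 ≈ 0.0032.

550/169911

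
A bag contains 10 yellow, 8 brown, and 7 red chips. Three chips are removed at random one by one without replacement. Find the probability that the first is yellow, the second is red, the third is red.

7/230

Multiply the conditional probability of each draw in order, without replacement, so each draw removes one from its color and from the total.
P = (10/25) · (7/24) · (6/23) = 7/230 ≈ 0.0304.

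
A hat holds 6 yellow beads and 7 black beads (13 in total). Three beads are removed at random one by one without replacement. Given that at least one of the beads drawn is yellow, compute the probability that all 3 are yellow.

P(all 3 yellow) = C(6,3)/C(13,3) = 10/143; P(at least one yellow) = 1 − C(7,3)/C(13,3) = 251/286.
Since 'all 3 yellow' ⊆ 'at least one yellow', P(all 3 | at least one) = 10/143 / 251/286 = 20/251 ≈ 0.0797.

20/251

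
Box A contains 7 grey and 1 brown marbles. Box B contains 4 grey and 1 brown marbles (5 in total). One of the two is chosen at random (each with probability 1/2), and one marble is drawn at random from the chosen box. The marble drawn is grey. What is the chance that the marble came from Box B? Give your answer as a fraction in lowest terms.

P(grey | Box A) = 7/8; P(grey | Box B) = 4/5.
P(grey) = 1/2·7/8 + 1/2·4/5 = 67/80.
By Bayes' rule, P(Box B | grey) = 2/5 / 67/80 = 32/67 ≈ 0.4776.

32/67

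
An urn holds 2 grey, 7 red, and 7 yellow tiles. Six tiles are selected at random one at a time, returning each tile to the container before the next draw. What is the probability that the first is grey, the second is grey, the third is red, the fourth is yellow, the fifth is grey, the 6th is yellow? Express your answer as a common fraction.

343/2097152

Multiply the conditional probability of each draw in order, with replacement (the composition resets each draw).
P = (2/16) · (2/16) · (7/16) · (7/16) · (2/16) · (7/16) = 343/2097152 ≈ 0.0002.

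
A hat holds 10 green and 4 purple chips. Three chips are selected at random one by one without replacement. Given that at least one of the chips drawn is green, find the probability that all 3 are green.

P(all 3 green) = C(10,3)/C(14,3) = 30/91; P(at least one green) = 1 − C(4,3)/C(14,3) = 90/91.
Since 'all 3 green' ⊆ 'at least one green', P(all 3 | at least one) = 30/91 / 90/91 = 1/3 ≈ 0.3333.

1/3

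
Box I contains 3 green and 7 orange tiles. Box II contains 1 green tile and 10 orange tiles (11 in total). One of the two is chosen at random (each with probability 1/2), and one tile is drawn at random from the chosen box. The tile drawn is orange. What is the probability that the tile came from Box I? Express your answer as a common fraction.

77/177

P(orange | Box I) = 7/10; P(orange | Box II) = 10/11.
P(orange) = 1/2·7/10 + 1/2·10/11 = 177/220.
By Bayes' rule, P(Box I | orange) = 7/20 / 177/220 = 77/177 ≈ 0.4350.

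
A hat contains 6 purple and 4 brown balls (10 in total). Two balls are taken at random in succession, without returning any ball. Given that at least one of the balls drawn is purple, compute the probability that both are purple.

5/13

P(both purple) = C(6,2)/C(10,2) = 1/3; P(at least one purple) = 1 − C(4,2)/C(10,2) = 13/15.
Since 'both purple' ⊆ 'at least one purple', P(both | at least one) = 1/3 / 13/15 = 5/13 ≈ 0.3846.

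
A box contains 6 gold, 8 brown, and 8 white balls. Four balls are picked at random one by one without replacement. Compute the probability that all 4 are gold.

Unordered draws without replacement: count favorable combinations over C(22,4).
Favorable = C(6,4) · C(8,0) · C(8,0) = 15; total = C(22,4) = 7315.
P = 15/7315 = 3/1463 ≈ 0.0021.

3/1463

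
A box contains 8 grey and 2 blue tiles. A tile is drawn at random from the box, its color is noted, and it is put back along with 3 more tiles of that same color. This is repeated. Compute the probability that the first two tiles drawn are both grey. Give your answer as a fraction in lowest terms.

After a grey draw the box holds 11 grey out of 13.
P = (8/10)·(11/13) = 44/65 ≈ 0.6769.

44/65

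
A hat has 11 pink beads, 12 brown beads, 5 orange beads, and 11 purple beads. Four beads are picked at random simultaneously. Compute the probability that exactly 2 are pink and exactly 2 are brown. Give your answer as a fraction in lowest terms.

Unordered draws without replacement: count favorable combinations over C(39,4).
Favorable = C(11,2) · C(12,2) · C(5,0) · C(11,0) = 3630; total = C(39,4) = 82251.
P = 3630/82251 = 1210/27417 ≈ 0.0441.

1210/27417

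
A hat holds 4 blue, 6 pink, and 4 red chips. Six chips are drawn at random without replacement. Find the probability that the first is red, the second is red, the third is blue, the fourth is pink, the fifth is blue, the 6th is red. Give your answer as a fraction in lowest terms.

Multiply the conditional probability of each draw in order, without replacement, so each draw removes one from its color and from the total.
P = (4/14) · (3/13) · (4/12) · (6/11) · (3/10) · (2/9) = 4/5005 ≈ 0.0008.

4/5005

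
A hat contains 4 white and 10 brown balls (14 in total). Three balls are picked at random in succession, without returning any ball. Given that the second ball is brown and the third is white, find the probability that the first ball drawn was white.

1/4

P(first=white and the second ball is brown and the third is white) = (4/14)·(10/13)·(3/12) = 5/91.
P(E) = Σ over first color = 5/91 + 15/91 = 20/91.
By Bayes, P(first=white | E) = 5/91 / 20/91 = 1/4 ≈ 0.2500.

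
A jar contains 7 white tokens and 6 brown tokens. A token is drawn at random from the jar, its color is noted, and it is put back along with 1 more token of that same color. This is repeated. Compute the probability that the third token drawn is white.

7/13

Sum over the four possibilities for the first two draws (white/not-white each), tracking how the white count and total change by +1 per draw.
P(third is white) = 7/13 ≈ 0.5385. (In a Pólya urn every draw has the same marginal probability 7/13.)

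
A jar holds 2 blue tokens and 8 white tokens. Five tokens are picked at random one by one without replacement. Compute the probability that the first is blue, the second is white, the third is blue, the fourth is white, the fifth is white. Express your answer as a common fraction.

1/45

Multiply the conditional probability of each draw in order, without replacement, so each draw removes one from its color and from the total.
P = (2/10) · (8/9) · (1/8) · (7/7) · (6/6) = 1/45 ≈ 0.0222.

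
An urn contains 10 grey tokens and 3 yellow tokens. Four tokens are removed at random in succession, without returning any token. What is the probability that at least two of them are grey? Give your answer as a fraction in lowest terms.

141/143

Sum the hypergeometric tail for j = 2,…,4 grey tokens.
Favorable = C(10,2)·C(3,2) + C(10,3)·C(3,1) + C(10,4)·C(3,0) = 705; total = C(13,4) = 715.
P = 705/715 = 141/143 ≈ 0.9860.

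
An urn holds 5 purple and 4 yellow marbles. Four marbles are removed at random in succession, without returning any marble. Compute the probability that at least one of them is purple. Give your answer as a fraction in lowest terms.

125/126

Use the complement: P(at least one purple) = 1 − P(no purple).
P(none) = C(4,4)/C(9,4) = 1/126.
So P = 1 − 1/126 = 125/126 ≈ 0.9921.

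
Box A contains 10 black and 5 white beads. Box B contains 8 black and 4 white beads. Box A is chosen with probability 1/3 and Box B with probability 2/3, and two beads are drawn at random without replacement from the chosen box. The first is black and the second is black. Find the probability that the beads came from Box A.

P(E | Box A) = 3/7; P(E | Box B) = 14/33.
P(E) = 1/3·3/7 + 2/3·14/33 = 295/693.
By Bayes' rule, P(Box A | E) = 1/7 / 295/693 = 99/295 ≈ 0.3356.

99/295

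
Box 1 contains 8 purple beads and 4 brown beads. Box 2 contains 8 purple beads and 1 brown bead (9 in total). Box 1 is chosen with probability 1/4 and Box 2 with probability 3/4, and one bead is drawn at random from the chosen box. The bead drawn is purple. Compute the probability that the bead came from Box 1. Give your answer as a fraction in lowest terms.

1/5

P(purple | Box 1) = 2/3; P(purple | Box 2) = 8/9.
P(purple) = 1/4·2/3 + 3/4·8/9 = 5/6.
By Bayes' rule, P(Box 1 | purple) = 1/6 / 5/6 = 1/5 ≈ 0.2000.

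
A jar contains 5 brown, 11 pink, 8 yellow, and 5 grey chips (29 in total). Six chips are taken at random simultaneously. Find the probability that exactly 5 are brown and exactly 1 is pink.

11/475020

Unordered draws without replacement: count favorable combinations over C(29,6).
Favorable = C(5,5) · C(11,1) · C(8,0) · C(5,0) = 11; total = C(29,6) = 475020.
P = 11/475020 = 11/475020 ≈ 0.0000.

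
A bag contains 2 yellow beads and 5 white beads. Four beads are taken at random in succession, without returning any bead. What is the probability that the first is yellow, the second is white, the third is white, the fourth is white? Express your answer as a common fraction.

1/7

Multiply the conditional probability of each draw in order, without replacement, so each draw removes one from its color and from the total.
P = (2/7) · (5/6) · (4/5) · (3/4) = 1/7 ≈ 0.1429.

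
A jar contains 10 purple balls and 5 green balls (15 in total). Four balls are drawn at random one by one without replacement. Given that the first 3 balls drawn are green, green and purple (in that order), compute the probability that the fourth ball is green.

After removing 1 purple, 2 green, the jar has 3 green out of 12 remaining.
P(fourth is green | given) = 3/12 = 1/4 ≈ 0.2500.

1/4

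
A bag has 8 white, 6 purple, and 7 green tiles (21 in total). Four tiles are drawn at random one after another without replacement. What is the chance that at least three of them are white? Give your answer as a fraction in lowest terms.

2/15

Sum the hypergeometric tail for j = 3,…,4 white tiles.
Favorable = C(8,3)·C(13,1) + C(8,4)·C(13,0) = 798; total = C(21,4) = 5985.
P = 798/5985 = 2/15 ≈ 0.1333.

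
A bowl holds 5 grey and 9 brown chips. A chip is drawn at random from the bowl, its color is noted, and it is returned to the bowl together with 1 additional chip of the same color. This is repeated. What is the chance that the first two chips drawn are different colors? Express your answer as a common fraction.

3/7

Either grey then brown, or brown then grey; after the first draw the total is 15.
P = (5/14)·(9/15) + (9/14)·(5/15) = 3/7 ≈ 0.4286.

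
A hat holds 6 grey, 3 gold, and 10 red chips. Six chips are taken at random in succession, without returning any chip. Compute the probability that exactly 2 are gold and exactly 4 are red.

15/646

Unordered draws without replacement: count favorable combinations over C(19,6).
Favorable = C(6,0) · C(3,2) · C(10,4) = 630; total = C(19,6) = 27132.
P = 630/27132 = 15/646 ≈ 0.0232.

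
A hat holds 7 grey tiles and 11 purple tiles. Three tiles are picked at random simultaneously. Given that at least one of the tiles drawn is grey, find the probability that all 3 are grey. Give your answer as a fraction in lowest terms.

P(all 3 grey) = C(7,3)/C(18,3) = 35/816; P(at least one grey) = 1 − C(11,3)/C(18,3) = 217/272.
Since 'all 3 grey' ⊆ 'at least one grey', P(all 3 | at least one) = 35/816 / 217/272 = 5/93 ≈ 0.0538.

5/93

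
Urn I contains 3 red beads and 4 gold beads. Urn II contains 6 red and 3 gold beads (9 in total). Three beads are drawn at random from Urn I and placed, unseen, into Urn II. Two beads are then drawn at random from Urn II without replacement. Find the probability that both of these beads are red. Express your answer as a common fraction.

27/77

Condition on how many of the transferred beads are red (from Urn I: 3 red of 7; then Urn II has 12 total).
  0 red: C(3,0)C(4,3)/C(7,3) = 4/35; then P = C(6,2)/C(12,2) = 5/22
  1 red: C(3,1)C(4,2)/C(7,3) = 18/35; then P = C(7,2)/C(12,2) = 7/22
  2 red: C(3,2)C(4,1)/C(7,3) = 12/35; then P = C(8,2)/C(12,2) = 14/33
  3 red: C(3,3)C(4,0)/C(7,3) = 1/35; then P = C(9,2)/C(12,2) = 6/11
P(both red) = 27/77 ≈ 0.3506.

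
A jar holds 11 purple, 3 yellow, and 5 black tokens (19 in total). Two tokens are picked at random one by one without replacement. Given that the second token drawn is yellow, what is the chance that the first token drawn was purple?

P(first=purple and the second token drawn is yellow) = (11/19)·(3/18) = 11/114.
P(the second token drawn is yellow) = Σ over first color = 11/114 + 1/57 + 5/114 = 3/19.
By Bayes, P(first=purple | the second token drawn is yellow) = 11/114 / 3/19 = 11/18 ≈ 0.6111.

11/18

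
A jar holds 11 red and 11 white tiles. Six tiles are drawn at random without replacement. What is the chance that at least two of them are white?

Sum the hypergeometric tail for j = 2,…,6 white tiles.
Favorable = C(11,2)·C(11,4) + C(11,3)·C(11,3) + C(11,4)·C(11,2) + C(11,5)·C(11,1) + C(11,6)·C(11,0) = 69069; total = C(22,6) = 74613.
P = 69069/74613 = 299/323 ≈ 0.9257.

299/323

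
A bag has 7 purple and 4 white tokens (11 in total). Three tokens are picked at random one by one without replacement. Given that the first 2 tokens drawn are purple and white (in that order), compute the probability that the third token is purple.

After removing 1 purple, 1 white, the bag has 6 purple out of 9 remaining.
P(third is purple | given) = 6/9 = 2/3 ≈ 0.6667.

2/3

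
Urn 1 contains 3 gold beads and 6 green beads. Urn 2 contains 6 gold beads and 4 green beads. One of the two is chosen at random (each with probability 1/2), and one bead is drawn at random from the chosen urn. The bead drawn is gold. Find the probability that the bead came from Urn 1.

5/14

P(gold | Urn 1) = 1/3; P(gold | Urn 2) = 3/5.
P(gold) = 1/2·1/3 + 1/2·3/5 = 7/15.
By Bayes' rule, P(Urn 1 | gold) = 1/6 / 7/15 = 5/14 ≈ 0.3571.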